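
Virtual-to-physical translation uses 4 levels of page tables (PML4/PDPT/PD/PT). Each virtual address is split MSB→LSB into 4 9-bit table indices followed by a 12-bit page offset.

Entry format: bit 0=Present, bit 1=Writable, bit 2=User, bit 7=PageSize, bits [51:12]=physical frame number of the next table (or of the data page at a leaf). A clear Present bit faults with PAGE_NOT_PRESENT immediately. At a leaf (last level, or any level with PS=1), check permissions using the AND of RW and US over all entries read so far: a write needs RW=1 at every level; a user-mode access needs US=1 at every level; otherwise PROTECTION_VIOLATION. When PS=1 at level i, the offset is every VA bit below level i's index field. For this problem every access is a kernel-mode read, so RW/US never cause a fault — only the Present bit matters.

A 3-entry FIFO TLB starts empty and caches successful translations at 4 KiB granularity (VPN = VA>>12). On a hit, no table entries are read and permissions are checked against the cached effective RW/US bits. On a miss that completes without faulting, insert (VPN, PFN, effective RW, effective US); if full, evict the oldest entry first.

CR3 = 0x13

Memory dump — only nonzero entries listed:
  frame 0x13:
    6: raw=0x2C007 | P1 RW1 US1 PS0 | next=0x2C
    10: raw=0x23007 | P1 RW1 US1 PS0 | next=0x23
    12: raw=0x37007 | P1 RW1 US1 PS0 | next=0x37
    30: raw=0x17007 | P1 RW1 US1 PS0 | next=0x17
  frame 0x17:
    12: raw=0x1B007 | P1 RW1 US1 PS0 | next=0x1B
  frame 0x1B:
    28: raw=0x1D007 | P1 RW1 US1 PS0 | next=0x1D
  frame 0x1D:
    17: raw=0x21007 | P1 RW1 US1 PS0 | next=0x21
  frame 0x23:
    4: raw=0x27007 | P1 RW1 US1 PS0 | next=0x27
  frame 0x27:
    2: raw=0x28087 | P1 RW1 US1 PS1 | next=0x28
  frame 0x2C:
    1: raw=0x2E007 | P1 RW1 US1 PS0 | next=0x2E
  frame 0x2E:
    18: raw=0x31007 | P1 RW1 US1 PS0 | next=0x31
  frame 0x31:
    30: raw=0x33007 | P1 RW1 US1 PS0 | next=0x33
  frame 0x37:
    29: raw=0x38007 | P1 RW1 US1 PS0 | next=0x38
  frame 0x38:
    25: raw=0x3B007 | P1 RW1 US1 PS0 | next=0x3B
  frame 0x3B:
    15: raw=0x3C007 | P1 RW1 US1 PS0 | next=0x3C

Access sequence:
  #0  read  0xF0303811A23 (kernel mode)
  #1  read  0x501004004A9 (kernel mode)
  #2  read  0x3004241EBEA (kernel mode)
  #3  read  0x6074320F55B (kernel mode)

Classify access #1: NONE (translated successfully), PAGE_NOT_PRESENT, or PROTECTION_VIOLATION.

Walk each access:
#0 VA=0xF0303811A23 (r,kernel):
  L0: frame=0x13 idx=30 entry=0x17007 [P=1 RW=1 US=1 PS=0]
  L1: frame=0x17 idx=12 entry=0x1B007 [P=1 RW=1 US=1 PS=0]
  L2: frame=0x1B idx=28 entry=0x1D007 [P=1 RW=1 US=1 PS=0]
  L3: frame=0x1D idx=17 entry=0x21007 [P=1 RW=1 US=1 PS=0]
  ✓ 0x21A23  — 4 lookups
#1 VA=0x501004004A9 (r,kernel):
  L0: frame=0x13 idx=10 entry=0x23007 [P=1 RW=1 US=1 PS=0]
  L1: frame=0x23 idx=4 entry=0x27007 [P=1 RW=1 US=1 PS=0]
  L2: frame=0x27 idx=2 entry=0x28087 [P=1 RW=1 US=1 PS=1]
  ✓ 0x284A9 (huge @L2)  — 3 lookups
#2 VA=0x3004241EBEA (r,kernel):
  L0: frame=0x13 idx=6 entry=0x2C007 [P=1 RW=1 US=1 PS=0]
  L1: frame=0x2C idx=1 entry=0x2E007 [P=1 RW=1 US=1 PS=0]
  L2: frame=0x2E idx=18 entry=0x31007 [P=1 RW=1 US=1 PS=0]
  L3: frame=0x31 idx=30 entry=0x33007 [P=1 RW=1 US=1 PS=0]
  ✓ 0x33BEA  — 4 lookups
#3 VA=0x6074320F55B (r,kernel):
  L0: frame=0x13 idx=12 entry=0x37007 [P=1 RW=1 US=1 PS=0]
  L1: frame=0x37 idx=29 entry=0x38007 [P=1 RW=1 US=1 PS=0]
  L2: frame=0x38 idx=25 entry=0x3B007 [P=1 RW=1 US=1 PS=0]
  L3: frame=0x3B idx=15 entry=0x3C007 [P=1 RW=1 US=1 PS=0]
  ✓ 0x3C55B  — 4 lookups

Access #1 fault: NONE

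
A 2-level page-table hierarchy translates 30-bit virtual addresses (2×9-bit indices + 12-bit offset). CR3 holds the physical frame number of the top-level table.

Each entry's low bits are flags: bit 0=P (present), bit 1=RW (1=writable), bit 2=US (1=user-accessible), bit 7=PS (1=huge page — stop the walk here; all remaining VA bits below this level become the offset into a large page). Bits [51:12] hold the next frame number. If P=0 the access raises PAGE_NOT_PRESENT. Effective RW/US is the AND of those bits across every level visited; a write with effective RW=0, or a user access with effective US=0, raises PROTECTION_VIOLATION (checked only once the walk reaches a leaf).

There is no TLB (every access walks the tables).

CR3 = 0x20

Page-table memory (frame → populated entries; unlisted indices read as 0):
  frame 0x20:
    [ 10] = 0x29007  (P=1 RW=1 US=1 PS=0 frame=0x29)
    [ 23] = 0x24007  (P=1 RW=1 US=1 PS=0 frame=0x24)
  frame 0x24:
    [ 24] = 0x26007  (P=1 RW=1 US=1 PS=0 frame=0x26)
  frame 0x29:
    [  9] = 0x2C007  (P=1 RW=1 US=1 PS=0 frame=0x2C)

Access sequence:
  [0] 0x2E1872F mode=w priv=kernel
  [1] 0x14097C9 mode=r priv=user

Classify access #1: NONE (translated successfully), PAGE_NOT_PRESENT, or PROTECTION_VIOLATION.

Per-access translation:
#0 VA=0x2E1872F (w,kernel):
  lvl0: tbl 0x20, slot 23 ⇒ 0x24007 (P1/RW1/US1/PS0)
  lvl1: tbl 0x24, slot 24 ⇒ 0x26007 (P1/RW1/US1/PS0)
  ⇒ phys 0x2672F  [2 reads]
#1 VA=0x14097C9 (r,user):
  lvl0: tbl 0x20, slot 10 ⇒ 0x29007 (P1/RW1/US1/PS0)
  lvl1: tbl 0x29, slot 9 ⇒ 0x2C007 (P1/RW1/US1/PS0)
  ⇒ phys 0x2C7C9  [2 reads]

Access #1 fault: NONE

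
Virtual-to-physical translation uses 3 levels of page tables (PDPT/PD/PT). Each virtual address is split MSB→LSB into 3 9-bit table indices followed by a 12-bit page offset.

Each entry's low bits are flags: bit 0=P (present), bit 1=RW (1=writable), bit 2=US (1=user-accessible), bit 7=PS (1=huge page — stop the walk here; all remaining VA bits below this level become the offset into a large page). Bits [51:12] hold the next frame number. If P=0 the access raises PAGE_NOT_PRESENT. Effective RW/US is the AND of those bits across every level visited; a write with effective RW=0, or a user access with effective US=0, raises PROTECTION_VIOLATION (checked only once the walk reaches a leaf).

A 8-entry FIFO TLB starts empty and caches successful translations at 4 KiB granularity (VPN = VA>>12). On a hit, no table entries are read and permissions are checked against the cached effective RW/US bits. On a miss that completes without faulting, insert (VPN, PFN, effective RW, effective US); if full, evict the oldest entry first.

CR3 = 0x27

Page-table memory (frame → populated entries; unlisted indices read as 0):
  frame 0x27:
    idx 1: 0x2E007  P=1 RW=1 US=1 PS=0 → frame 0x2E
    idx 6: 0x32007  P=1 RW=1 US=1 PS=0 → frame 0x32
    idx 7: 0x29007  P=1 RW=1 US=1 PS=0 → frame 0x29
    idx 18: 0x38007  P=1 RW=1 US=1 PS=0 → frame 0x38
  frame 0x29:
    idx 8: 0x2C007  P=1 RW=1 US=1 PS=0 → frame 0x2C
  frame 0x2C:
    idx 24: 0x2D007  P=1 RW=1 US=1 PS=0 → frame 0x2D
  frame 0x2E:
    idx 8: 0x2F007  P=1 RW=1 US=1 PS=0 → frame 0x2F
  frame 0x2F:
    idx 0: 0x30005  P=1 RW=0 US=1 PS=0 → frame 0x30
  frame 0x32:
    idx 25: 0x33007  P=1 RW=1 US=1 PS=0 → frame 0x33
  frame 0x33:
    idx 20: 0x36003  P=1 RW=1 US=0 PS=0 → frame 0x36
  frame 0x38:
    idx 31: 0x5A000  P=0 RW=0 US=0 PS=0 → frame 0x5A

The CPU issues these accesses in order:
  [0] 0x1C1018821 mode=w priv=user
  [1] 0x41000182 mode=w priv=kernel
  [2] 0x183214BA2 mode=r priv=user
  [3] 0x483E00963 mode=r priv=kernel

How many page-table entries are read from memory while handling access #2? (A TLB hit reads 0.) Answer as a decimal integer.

Trace:
#0 VA=0x1C1018821 (w,user):
  L0 @0x27[7] → 0x29007  P=1,RW=1,US=1,PS=0
  L1 @0x29[8] → 0x2C007  P=1,RW=1,US=1,PS=0
  L2 @0x2C[24] → 0x2D007  P=1,RW=1,US=1,PS=0
  → PA=0x2D821  (3 entries read)
#1 VA=0x41000182 (w,kernel):
  L0 @0x27[1] → 0x2E007  P=1,RW=1,US=1,PS=0
  L1 @0x2E[8] → 0x2F007  P=1,RW=1,US=1,PS=0
  L2 @0x2F[0] → 0x30005  P=1,RW=0,US=1,PS=0
  ⇒ fault: PROTECTION_VIOLATION  — 3 lookups
#2 VA=0x183214BA2 (r,user):
  L0 @0x27[6] → 0x32007  P=1,RW=1,US=1,PS=0
  L1 @0x32[25] → 0x33007  P=1,RW=1,US=1,PS=0
  L2 @0x33[20] → 0x36003  P=1,RW=1,US=0,PS=0
  ⇒ fault: PROTECTION_VIOLATION  — 3 lookups
#3 VA=0x483E00963 (r,kernel):
  L0 @0x27[18] → 0x38007  P=1,RW=1,US=1,PS=0
  L1 @0x38[31] → 0x5A000  P=0,RW=0,US=0,PS=0
  ⇒ fault: PAGE_NOT_PRESENT  — 2 lookups

Entries read for #2: 3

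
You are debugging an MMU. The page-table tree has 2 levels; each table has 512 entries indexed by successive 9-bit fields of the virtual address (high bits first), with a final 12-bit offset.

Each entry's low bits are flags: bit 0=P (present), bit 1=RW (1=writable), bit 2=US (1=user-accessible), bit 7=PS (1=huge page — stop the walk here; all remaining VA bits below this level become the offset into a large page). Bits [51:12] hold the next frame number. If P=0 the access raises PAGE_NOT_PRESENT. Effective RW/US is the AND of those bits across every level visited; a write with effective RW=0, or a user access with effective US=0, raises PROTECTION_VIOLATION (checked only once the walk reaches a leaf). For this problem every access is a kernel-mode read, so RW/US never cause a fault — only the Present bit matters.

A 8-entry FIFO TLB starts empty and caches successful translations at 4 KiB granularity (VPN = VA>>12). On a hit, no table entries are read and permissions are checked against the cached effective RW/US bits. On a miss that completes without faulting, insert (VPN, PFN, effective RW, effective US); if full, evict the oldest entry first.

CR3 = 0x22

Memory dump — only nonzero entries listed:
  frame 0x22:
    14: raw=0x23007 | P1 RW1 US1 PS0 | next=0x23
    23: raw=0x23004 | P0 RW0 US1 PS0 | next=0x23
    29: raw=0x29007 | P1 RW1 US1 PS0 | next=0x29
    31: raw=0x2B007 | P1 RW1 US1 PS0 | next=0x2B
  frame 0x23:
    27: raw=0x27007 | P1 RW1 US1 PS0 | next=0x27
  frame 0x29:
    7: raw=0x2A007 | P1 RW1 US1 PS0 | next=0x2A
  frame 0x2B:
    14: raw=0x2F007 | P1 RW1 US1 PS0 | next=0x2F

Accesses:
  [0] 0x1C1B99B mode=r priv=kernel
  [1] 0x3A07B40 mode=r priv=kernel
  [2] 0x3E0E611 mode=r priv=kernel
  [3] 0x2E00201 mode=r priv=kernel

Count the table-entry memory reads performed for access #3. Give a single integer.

Trace:
#0 VA=0x1C1B99B (r,kernel):
  [0] read 0x22 idx=14: raw=0x23007 flags P=1 W=1 U=1 S=0
  [1] read 0x23 idx=27: raw=0x27007 flags P=1 W=1 U=1 S=0
  ✓ 0x2799B  — 2 lookups
#1 VA=0x3A07B40 (r,kernel):
  [0] read 0x22 idx=29: raw=0x29007 flags P=1 W=1 U=1 S=0
  [1] read 0x29 idx=7: raw=0x2A007 flags P=1 W=1 U=1 S=0
  ✓ 0x2AB40  — 2 lookups
#2 VA=0x3E0E611 (r,kernel):
  [0] read 0x22 idx=31: raw=0x2B007 flags P=1 W=1 U=1 S=0
  [1] read 0x2B idx=14: raw=0x2F007 flags P=1 W=1 U=1 S=0
  ✓ 0x2F611  — 2 lookups
#3 VA=0x2E00201 (r,kernel):
  [0] read 0x22 idx=23: raw=0x23004 flags P=0 W=0 U=1 S=0
  ⇒ fault: PAGE_NOT_PRESENT  — 1 lookups

Entries read for #3: 1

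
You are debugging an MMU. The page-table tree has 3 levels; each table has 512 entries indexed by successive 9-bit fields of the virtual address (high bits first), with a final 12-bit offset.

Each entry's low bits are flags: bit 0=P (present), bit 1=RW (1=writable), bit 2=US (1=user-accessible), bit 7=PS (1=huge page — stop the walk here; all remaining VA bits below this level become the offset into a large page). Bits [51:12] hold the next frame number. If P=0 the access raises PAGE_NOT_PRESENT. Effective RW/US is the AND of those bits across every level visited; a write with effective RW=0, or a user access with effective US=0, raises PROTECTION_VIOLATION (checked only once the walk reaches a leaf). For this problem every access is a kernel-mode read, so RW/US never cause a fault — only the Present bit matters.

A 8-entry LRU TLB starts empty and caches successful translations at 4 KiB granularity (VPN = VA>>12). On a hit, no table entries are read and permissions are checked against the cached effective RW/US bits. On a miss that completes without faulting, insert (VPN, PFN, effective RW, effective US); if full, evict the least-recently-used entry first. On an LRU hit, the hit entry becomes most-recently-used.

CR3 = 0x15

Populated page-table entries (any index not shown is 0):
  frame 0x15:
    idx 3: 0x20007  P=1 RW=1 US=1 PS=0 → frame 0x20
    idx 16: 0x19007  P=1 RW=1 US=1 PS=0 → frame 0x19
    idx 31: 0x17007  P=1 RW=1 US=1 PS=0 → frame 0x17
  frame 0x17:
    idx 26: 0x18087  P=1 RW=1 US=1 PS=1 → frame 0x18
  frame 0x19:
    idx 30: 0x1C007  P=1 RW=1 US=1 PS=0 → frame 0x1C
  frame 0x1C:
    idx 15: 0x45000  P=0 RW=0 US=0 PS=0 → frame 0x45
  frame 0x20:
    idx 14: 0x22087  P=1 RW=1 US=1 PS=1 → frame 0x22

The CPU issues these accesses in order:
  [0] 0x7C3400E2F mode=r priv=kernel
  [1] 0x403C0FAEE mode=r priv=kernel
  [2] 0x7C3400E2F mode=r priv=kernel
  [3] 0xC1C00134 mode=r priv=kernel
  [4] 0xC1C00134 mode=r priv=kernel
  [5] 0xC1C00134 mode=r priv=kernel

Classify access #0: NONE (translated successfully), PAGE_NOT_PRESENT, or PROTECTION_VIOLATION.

Walk each access:
#0 VA=0x7C3400E2F (r,kernel):
  lvl0: tbl 0x15, slot 31 ⇒ 0x17007 (P1/RW1/US1/PS0)
  lvl1: tbl 0x17, slot 26 ⇒ 0x18087 (P1/RW1/US1/PS1)
  ⇒ phys 0x18E2F (huge @L1)  [2 reads]
#1 VA=0x403C0FAEE (r,kernel):
  lvl0: tbl 0x15, slot 16 ⇒ 0x19007 (P1/RW1/US1/PS0)
  lvl1: tbl 0x19, slot 30 ⇒ 0x1C007 (P1/RW1/US1/PS0)
  lvl2: tbl 0x1C, slot 15 ⇒ 0x45000 (P0/RW0/US0/PS0)
  ✗ PAGE_NOT_PRESENT  [3 reads]
#2 VA=0x7C3400E2F (r,kernel):
  TLB hit vpn=0x7C3400 → PA=0x18E2F
#3 VA=0xC1C00134 (r,kernel):
  lvl0: tbl 0x15, slot 3 ⇒ 0x20007 (P1/RW1/US1/PS0)
  lvl1: tbl 0x20, slot 14 ⇒ 0x22087 (P1/RW1/US1/PS1)
  ⇒ phys 0x22134 (huge @L1)  [2 reads]
#4 VA=0xC1C00134 (r,kernel):
  TLB hit vpn=0xC1C00 → PA=0x22134
#5 VA=0xC1C00134 (r,kernel):
  TLB hit vpn=0xC1C00 → PA=0x22134

Access #0 fault: NONE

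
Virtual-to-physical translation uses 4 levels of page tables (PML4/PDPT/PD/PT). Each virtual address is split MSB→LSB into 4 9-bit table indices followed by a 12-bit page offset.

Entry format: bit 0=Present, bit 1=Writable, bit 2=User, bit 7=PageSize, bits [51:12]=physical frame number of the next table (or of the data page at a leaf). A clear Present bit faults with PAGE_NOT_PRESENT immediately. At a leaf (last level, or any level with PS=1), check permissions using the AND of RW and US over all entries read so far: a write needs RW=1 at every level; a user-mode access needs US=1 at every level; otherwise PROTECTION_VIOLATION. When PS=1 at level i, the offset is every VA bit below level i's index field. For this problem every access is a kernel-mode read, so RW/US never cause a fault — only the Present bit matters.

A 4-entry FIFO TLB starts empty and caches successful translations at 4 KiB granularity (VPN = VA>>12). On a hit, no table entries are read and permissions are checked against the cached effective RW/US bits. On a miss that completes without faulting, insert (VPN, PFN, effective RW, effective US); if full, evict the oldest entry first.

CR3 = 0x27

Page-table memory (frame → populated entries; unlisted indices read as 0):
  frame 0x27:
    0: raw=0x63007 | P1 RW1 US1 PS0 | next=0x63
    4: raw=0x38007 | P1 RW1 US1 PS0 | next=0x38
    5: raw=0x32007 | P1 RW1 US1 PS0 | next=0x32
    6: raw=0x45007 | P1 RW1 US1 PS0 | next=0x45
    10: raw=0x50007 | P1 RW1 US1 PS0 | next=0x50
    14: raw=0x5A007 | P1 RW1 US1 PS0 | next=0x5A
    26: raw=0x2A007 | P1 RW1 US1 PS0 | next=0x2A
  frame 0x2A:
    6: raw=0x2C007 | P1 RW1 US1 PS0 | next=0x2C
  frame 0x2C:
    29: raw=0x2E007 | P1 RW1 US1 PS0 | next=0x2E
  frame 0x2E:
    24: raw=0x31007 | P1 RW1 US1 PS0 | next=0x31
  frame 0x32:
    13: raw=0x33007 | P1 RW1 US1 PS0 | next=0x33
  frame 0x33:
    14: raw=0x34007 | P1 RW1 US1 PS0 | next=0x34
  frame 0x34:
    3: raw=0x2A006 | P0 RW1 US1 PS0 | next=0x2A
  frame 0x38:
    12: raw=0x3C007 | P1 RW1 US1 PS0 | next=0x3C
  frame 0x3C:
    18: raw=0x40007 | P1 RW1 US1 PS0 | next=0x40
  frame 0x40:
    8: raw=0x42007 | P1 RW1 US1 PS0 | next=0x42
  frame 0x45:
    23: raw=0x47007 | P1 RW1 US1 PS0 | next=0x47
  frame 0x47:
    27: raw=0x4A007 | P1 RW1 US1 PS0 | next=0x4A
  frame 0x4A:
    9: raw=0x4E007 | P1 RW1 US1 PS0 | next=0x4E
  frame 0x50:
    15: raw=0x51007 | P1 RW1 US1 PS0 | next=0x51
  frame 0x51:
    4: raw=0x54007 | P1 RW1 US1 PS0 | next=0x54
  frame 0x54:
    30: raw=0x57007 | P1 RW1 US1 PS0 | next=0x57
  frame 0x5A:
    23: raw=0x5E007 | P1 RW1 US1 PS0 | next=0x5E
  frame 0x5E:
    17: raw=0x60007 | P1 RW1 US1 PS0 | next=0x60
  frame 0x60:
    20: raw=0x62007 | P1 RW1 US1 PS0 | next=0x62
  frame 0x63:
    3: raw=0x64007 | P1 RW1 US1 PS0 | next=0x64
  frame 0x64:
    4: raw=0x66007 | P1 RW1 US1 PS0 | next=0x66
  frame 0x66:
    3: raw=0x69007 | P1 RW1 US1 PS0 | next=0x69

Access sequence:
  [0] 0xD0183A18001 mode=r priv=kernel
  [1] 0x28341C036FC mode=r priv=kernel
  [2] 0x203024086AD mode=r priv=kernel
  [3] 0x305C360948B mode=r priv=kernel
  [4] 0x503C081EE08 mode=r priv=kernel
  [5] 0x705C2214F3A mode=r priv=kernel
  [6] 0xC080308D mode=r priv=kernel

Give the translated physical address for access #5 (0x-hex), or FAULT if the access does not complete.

Per-access translation:
#0 VA=0xD0183A18001 (r,kernel):
  L0 @0x27[26] → 0x2A007  P=1,RW=1,US=1,PS=0
  L1 @0x2A[6] → 0x2C007  P=1,RW=1,US=1,PS=0
  L2 @0x2C[29] → 0x2E007  P=1,RW=1,US=1,PS=0
  L3 @0x2E[24] → 0x31007  P=1,RW=1,US=1,PS=0
  → PA=0x31001  (4 entries read)
#1 VA=0x28341C036FC (r,kernel):
  L0 @0x27[5] → 0x32007  P=1,RW=1,US=1,PS=0
  L1 @0x32[13] → 0x33007  P=1,RW=1,US=1,PS=0
  L2 @0x33[14] → 0x34007  P=1,RW=1,US=1,PS=0
  L3 @0x34[3] → 0x2A006  P=0,RW=1,US=1,PS=0
  ⇒ fault: PAGE_NOT_PRESENT  — 4 lookups
#2 VA=0x203024086AD (r,kernel):
  L0 @0x27[4] → 0x38007  P=1,RW=1,US=1,PS=0
  L1 @0x38[12] → 0x3C007  P=1,RW=1,US=1,PS=0
  L2 @0x3C[18] → 0x40007  P=1,RW=1,US=1,PS=0
  L3 @0x40[8] → 0x42007  P=1,RW=1,US=1,PS=0
  → PA=0x426AD  (4 entries read)
#3 VA=0x305C360948B (r,kernel):
  L0 @0x27[6] → 0x45007  P=1,RW=1,US=1,PS=0
  L1 @0x45[23] → 0x47007  P=1,RW=1,US=1,PS=0
  L2 @0x47[27] → 0x4A007  P=1,RW=1,US=1,PS=0
  L3 @0x4A[9] → 0x4E007  P=1,RW=1,US=1,PS=0
  → PA=0x4E48B  (4 entries read)
#4 VA=0x503C081EE08 (r,kernel):
  L0 @0x27[10] → 0x50007  P=1,RW=1,US=1,PS=0
  L1 @0x50[15] → 0x51007  P=1,RW=1,US=1,PS=0
  L2 @0x51[4] → 0x54007  P=1,RW=1,US=1,PS=0
  L3 @0x54[30] → 0x57007  P=1,RW=1,US=1,PS=0
  → PA=0x57E08  (4 entries read)
#5 VA=0x705C2214F3A (r,kernel):
  L0 @0x27[14] → 0x5A007  P=1,RW=1,US=1,PS=0
  L1 @0x5A[23] → 0x5E007  P=1,RW=1,US=1,PS=0
  L2 @0x5E[17] → 0x60007  P=1,RW=1,US=1,PS=0
  L3 @0x60[20] → 0x62007  P=1,RW=1,US=1,PS=0
  → PA=0x62F3A  (4 entries read)
#6 VA=0xC080308D (r,kernel):
  L0 @0x27[0] → 0x63007  P=1,RW=1,US=1,PS=0
  L1 @0x63[3] → 0x64007  P=1,RW=1,US=1,PS=0
  L2 @0x64[4] → 0x66007  P=1,RW=1,US=1,PS=0
  L3 @0x66[3] → 0x69007  P=1,RW=1,US=1,PS=0
  → PA=0x6908D  (4 entries read)

Access #5 PA: 0x62F3A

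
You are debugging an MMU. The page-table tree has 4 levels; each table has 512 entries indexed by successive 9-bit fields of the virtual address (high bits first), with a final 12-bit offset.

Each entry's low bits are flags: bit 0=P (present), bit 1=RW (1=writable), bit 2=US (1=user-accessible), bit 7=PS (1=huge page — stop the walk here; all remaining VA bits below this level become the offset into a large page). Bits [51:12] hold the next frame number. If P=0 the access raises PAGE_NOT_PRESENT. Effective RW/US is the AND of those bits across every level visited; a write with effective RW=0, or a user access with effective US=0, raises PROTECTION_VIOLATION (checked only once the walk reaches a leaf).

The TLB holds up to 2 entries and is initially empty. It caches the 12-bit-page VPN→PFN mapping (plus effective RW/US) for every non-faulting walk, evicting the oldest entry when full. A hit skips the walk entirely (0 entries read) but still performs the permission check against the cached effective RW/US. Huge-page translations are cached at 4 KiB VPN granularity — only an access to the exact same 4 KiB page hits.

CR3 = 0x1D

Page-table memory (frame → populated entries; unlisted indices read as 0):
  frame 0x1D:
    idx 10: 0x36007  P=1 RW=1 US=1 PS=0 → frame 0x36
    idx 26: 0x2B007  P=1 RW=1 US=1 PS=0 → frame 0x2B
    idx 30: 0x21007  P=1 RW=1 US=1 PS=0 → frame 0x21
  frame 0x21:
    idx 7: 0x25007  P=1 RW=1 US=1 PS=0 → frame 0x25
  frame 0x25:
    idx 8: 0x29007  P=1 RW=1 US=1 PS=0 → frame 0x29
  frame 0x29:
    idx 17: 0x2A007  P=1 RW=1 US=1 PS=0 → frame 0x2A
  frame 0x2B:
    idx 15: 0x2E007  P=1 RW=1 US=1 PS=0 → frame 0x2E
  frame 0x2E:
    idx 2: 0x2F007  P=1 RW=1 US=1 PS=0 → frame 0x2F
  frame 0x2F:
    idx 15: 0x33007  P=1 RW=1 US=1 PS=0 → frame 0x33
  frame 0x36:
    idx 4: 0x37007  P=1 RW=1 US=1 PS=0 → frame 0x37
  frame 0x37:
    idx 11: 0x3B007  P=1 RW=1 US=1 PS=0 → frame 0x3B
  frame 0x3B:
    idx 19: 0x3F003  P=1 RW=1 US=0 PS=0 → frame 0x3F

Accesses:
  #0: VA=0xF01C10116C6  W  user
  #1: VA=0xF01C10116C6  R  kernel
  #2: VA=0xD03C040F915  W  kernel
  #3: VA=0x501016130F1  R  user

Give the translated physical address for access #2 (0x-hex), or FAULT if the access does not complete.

Trace:
#0 VA=0xF01C10116C6 (w,user):
  L0: frame=0x1D idx=30 entry=0x21007 [P=1 RW=1 US=1 PS=0]
  L1: frame=0x21 idx=7 entry=0x25007 [P=1 RW=1 US=1 PS=0]
  L2: frame=0x25 idx=8 entry=0x29007 [P=1 RW=1 US=1 PS=0]
  L3: frame=0x29 idx=17 entry=0x2A007 [P=1 RW=1 US=1 PS=0]
  ✓ 0x2A6C6  — 4 lookups
#1 VA=0xF01C10116C6 (r,kernel):
  TLB hit vpn=0xF01C1011 → PA=0x2A6C6
#2 VA=0xD03C040F915 (w,kernel):
  L0: frame=0x1D idx=26 entry=0x2B007 [P=1 RW=1 US=1 PS=0]
  L1: frame=0x2B idx=15 entry=0x2E007 [P=1 RW=1 US=1 PS=0]
  L2: frame=0x2E idx=2 entry=0x2F007 [P=1 RW=1 US=1 PS=0]
  L3: frame=0x2F idx=15 entry=0x33007 [P=1 RW=1 US=1 PS=0]
  ✓ 0x33915  — 4 lookups
#3 VA=0x501016130F1 (r,user):
  L0: frame=0x1D idx=10 entry=0x36007 [P=1 RW=1 US=1 PS=0]
  L1: frame=0x36 idx=4 entry=0x37007 [P=1 RW=1 US=1 PS=0]
  L2: frame=0x37 idx=11 entry=0x3B007 [P=1 RW=1 US=1 PS=0]
  L3: frame=0x3B idx=19 entry=0x3F003 [P=1 RW=1 US=0 PS=0]
  ✗ PROTECTION_VIOLATION  [4 reads]

Access #2 PA: 0x33915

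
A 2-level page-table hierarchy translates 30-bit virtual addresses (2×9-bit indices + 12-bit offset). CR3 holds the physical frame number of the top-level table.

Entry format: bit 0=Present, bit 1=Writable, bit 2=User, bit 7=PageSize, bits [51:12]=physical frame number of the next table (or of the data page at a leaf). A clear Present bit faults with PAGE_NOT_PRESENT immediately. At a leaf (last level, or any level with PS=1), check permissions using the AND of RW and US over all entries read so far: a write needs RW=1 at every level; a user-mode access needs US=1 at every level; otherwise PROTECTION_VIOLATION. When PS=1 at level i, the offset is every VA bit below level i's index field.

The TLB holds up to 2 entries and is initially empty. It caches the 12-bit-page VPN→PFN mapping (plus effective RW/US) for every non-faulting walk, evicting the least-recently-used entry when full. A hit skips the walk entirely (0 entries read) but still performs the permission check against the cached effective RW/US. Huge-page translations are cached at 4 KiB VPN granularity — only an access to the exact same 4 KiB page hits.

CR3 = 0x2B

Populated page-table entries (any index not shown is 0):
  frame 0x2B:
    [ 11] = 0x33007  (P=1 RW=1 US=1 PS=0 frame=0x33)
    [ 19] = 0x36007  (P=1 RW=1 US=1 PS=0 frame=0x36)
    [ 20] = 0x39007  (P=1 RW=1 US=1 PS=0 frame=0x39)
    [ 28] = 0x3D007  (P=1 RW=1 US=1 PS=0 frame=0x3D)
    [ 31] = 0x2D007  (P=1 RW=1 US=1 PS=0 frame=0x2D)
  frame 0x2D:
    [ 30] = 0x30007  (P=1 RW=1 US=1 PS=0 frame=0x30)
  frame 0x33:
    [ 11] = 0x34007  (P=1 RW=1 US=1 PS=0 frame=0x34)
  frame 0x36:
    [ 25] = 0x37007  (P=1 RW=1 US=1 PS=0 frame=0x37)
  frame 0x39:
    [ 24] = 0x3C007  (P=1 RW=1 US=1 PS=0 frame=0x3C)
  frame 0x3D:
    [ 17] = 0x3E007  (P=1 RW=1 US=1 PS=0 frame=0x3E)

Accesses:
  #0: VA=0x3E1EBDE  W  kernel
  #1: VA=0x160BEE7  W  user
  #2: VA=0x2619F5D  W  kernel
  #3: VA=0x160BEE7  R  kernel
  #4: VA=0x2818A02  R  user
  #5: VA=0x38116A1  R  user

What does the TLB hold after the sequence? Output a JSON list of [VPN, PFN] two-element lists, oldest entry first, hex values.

Per-access translation:
#0 VA=0x3E1EBDE (w,kernel):
  [0] read 0x2B idx=31: raw=0x2D007 flags P=1 W=1 U=1 S=0
  [1] read 0x2D idx=30: raw=0x30007 flags P=1 W=1 U=1 S=0
  → PA=0x30BDE  (2 entries read)
#1 VA=0x160BEE7 (w,user):
  [0] read 0x2B idx=11: raw=0x33007 flags P=1 W=1 U=1 S=0
  [1] read 0x33 idx=11: raw=0x34007 flags P=1 W=1 U=1 S=0
  → PA=0x34EE7  (2 entries read)
#2 VA=0x2619F5D (w,kernel):
  [0] read 0x2B idx=19: raw=0x36007 flags P=1 W=1 U=1 S=0
  [1] read 0x36 idx=25: raw=0x37007 flags P=1 W=1 U=1 S=0
  → PA=0x37F5D  (2 entries read)
#3 VA=0x160BEE7 (r,kernel):
  TLB hit vpn=0x160B → PA=0x34EE7
#4 VA=0x2818A02 (r,user):
  [0] read 0x2B idx=20: raw=0x39007 flags P=1 W=1 U=1 S=0
  [1] read 0x39 idx=24: raw=0x3C007 flags P=1 W=1 U=1 S=0
  → PA=0x3CA02  (2 entries read)
#5 VA=0x38116A1 (r,user):
  [0] read 0x2B idx=28: raw=0x3D007 flags P=1 W=1 U=1 S=0
  [1] read 0x3D idx=17: raw=0x3E007 flags P=1 W=1 U=1 S=0
  → PA=0x3E6A1  (2 entries read)

TLB: [["0x2818", "0x3C"], ["0x3811", "0x3E"]]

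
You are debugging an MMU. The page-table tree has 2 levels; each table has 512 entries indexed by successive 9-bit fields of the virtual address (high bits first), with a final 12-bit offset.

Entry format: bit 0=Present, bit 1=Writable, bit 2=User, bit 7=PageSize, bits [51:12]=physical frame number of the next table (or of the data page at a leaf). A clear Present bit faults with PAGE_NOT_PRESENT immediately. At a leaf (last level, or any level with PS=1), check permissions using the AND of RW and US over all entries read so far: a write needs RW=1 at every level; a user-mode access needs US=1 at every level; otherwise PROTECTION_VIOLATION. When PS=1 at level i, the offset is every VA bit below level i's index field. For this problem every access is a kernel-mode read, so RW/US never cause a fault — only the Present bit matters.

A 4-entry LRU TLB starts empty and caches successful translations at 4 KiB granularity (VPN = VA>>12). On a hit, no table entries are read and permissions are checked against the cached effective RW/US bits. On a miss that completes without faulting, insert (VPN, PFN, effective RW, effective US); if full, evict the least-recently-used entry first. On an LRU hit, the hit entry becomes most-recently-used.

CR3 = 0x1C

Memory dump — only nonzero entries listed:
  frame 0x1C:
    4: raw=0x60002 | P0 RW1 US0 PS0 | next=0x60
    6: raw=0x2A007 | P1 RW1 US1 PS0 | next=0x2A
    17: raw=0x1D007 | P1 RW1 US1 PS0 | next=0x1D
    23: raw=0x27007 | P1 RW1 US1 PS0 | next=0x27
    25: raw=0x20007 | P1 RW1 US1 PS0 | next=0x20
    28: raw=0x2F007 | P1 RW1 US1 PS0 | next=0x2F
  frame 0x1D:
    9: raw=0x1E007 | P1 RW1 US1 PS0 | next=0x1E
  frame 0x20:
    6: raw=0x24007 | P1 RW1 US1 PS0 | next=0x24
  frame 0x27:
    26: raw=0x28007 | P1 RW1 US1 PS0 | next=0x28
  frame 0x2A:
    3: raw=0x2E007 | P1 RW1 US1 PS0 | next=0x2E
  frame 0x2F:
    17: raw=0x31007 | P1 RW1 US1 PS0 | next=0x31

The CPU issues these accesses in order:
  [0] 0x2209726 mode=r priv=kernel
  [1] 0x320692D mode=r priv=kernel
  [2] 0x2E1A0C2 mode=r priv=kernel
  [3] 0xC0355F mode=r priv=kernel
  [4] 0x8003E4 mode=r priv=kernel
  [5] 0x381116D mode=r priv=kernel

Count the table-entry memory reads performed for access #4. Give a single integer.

Trace:
#0 VA=0x2209726 (r,kernel):
  [0] read 0x1C idx=17: raw=0x1D007 flags P=1 W=1 U=1 S=0
  [1] read 0x1D idx=9: raw=0x1E007 flags P=1 W=1 U=1 S=0
  ✓ 0x1E726  — 2 lookups
#1 VA=0x320692D (r,kernel):
  [0] read 0x1C idx=25: raw=0x20007 flags P=1 W=1 U=1 S=0
  [1] read 0x20 idx=6: raw=0x24007 flags P=1 W=1 U=1 S=0
  ✓ 0x2492D  — 2 lookups
#2 VA=0x2E1A0C2 (r,kernel):
  [0] read 0x1C idx=23: raw=0x27007 flags P=1 W=1 U=1 S=0
  [1] read 0x27 idx=26: raw=0x28007 flags P=1 W=1 U=1 S=0
  ✓ 0x280C2  — 2 lookups
#3 VA=0xC0355F (r,kernel):
  [0] read 0x1C idx=6: raw=0x2A007 flags P=1 W=1 U=1 S=0
  [1] read 0x2A idx=3: raw=0x2E007 flags P=1 W=1 U=1 S=0
  ✓ 0x2E55F  — 2 lookups
#4 VA=0x8003E4 (r,kernel):
  [0] read 0x1C idx=4: raw=0x60002 flags P=0 W=1 U=0 S=0
  → PAGE_NOT_PRESENT  (1 entries read)
#5 VA=0x381116D (r,kernel):
  [0] read 0x1C idx=28: raw=0x2F007 flags P=1 W=1 U=1 S=0
  [1] read 0x2F idx=17: raw=0x31007 flags P=1 W=1 U=1 S=0
  ✓ 0x3116D  — 2 lookups

Entries read for #4: 1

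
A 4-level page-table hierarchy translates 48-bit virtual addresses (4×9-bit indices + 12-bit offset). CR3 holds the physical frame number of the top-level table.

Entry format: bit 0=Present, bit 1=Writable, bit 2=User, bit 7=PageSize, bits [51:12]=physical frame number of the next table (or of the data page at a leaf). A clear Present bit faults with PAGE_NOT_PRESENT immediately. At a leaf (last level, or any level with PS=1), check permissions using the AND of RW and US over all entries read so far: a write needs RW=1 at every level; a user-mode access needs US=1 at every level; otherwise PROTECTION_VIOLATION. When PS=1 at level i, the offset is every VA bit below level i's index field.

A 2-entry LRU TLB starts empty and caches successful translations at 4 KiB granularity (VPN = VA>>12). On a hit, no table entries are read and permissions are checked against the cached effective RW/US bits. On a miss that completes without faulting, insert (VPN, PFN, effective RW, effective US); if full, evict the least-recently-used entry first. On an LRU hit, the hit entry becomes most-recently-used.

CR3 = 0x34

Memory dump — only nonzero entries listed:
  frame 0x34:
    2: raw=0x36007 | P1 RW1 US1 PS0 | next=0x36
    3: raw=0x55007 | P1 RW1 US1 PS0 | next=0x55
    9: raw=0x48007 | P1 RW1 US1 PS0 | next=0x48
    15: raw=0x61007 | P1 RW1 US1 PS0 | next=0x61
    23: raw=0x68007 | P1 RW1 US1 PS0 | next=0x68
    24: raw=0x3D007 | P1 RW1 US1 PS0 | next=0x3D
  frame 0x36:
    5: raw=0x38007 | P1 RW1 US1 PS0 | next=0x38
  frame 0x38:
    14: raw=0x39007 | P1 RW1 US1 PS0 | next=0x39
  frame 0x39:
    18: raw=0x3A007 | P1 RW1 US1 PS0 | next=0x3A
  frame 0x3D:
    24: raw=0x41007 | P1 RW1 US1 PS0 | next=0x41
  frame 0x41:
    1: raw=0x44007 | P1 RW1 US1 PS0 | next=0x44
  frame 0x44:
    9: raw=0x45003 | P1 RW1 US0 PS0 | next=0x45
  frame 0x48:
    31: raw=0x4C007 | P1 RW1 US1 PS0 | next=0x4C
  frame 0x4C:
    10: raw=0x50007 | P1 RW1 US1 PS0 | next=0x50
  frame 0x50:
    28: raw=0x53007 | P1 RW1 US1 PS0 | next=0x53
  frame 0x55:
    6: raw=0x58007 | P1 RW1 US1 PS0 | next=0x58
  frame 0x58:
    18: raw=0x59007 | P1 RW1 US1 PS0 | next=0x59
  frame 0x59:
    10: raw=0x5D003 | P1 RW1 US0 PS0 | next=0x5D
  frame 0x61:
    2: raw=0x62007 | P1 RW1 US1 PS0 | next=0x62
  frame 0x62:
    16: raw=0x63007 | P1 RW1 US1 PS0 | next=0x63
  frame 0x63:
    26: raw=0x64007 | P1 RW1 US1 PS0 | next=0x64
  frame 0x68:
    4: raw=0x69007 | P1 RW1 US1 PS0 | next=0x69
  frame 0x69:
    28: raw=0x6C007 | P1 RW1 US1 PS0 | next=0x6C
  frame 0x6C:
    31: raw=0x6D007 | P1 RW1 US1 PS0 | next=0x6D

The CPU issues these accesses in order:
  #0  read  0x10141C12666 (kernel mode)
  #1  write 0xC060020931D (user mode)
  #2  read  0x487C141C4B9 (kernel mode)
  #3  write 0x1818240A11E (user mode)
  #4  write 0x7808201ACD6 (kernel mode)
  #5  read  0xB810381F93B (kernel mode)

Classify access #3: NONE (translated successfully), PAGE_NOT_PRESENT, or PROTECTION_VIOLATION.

Trace:
#0 VA=0x10141C12666 (r,kernel):
  L0 @0x34[2] → 0x36007  P=1,RW=1,US=1,PS=0
  L1 @0x36[5] → 0x38007  P=1,RW=1,US=1,PS=0
  L2 @0x38[14] → 0x39007  P=1,RW=1,US=1,PS=0
  L3 @0x39[18] → 0x3A007  P=1,RW=1,US=1,PS=0
  → PA=0x3A666  (4 entries read)
#1 VA=0xC060020931D (w,user):
  L0 @0x34[24] → 0x3D007  P=1,RW=1,US=1,PS=0
  L1 @0x3D[24] → 0x41007  P=1,RW=1,US=1,PS=0
  L2 @0x41[1] → 0x44007  P=1,RW=1,US=1,PS=0
  L3 @0x44[9] → 0x45003  P=1,RW=1,US=0,PS=0
  ✗ PROTECTION_VIOLATION  [4 reads]
#2 VA=0x487C141C4B9 (r,kernel):
  L0 @0x34[9] → 0x48007  P=1,RW=1,US=1,PS=0
  L1 @0x48[31] → 0x4C007  P=1,RW=1,US=1,PS=0
  L2 @0x4C[10] → 0x50007  P=1,RW=1,US=1,PS=0
  L3 @0x50[28] → 0x53007  P=1,RW=1,US=1,PS=0
  → PA=0x534B9  (4 entries read)
#3 VA=0x1818240A11E (w,user):
  L0 @0x34[3] → 0x55007  P=1,RW=1,US=1,PS=0
  L1 @0x55[6] → 0x58007  P=1,RW=1,US=1,PS=0
  L2 @0x58[18] → 0x59007  P=1,RW=1,US=1,PS=0
  L3 @0x59[10] → 0x5D003  P=1,RW=1,US=0,PS=0
  ✗ PROTECTION_VIOLATION  [4 reads]
#4 VA=0x7808201ACD6 (w,kernel):
  L0 @0x34[15] → 0x61007  P=1,RW=1,US=1,PS=0
  L1 @0x61[2] → 0x62007  P=1,RW=1,US=1,PS=0
  L2 @0x62[16] → 0x63007  P=1,RW=1,US=1,PS=0
  L3 @0x63[26] → 0x64007  P=1,RW=1,US=1,PS=0
  → PA=0x64CD6  (4 entries read)
#5 VA=0xB810381F93B (r,kernel):
  L0 @0x34[23] → 0x68007  P=1,RW=1,US=1,PS=0
  L1 @0x68[4] → 0x69007  P=1,RW=1,US=1,PS=0
  L2 @0x69[28] → 0x6C007  P=1,RW=1,US=1,PS=0
  L3 @0x6C[31] → 0x6D007  P=1,RW=1,US=1,PS=0
  → PA=0x6D93B  (4 entries read)

Access #3 fault: PROTECTION_VIOLATION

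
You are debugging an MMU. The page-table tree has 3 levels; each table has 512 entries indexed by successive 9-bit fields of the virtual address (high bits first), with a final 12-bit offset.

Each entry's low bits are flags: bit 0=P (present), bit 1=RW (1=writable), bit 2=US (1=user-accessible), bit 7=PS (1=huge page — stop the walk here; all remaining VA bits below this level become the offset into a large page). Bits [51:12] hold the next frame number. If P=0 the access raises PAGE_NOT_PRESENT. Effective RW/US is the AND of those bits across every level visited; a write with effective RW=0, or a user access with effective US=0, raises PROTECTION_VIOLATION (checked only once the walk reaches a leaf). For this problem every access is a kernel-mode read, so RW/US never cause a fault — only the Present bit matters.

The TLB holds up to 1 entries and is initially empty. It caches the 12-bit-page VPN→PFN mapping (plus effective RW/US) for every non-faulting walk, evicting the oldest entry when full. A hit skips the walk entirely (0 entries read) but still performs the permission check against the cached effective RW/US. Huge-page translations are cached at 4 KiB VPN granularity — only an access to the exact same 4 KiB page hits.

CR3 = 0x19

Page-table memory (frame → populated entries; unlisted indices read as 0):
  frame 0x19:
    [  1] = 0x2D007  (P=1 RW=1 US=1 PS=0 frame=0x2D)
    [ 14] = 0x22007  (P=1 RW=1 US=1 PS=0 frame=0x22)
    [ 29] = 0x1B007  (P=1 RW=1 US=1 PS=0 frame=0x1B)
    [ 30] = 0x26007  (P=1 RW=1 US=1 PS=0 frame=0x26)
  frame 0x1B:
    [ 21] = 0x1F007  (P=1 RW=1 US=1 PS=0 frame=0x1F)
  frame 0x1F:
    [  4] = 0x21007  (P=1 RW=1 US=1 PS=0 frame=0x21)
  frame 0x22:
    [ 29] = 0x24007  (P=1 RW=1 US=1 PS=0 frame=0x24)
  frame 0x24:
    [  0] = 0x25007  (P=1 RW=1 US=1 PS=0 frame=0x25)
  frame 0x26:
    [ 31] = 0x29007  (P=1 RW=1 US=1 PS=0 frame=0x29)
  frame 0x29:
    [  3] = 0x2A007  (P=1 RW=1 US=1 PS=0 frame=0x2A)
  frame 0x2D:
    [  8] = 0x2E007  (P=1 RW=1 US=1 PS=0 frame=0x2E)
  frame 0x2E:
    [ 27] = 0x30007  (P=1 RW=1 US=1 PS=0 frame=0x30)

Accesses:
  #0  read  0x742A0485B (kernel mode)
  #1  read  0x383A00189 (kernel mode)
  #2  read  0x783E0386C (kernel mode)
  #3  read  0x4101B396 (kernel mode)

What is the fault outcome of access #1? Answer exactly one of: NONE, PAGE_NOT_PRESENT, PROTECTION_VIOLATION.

Per-access translation:
#0 VA=0x742A0485B (r,kernel):
  [0] read 0x19 idx=29: raw=0x1B007 flags P=1 W=1 U=1 S=0
  [1] read 0x1B idx=21: raw=0x1F007 flags P=1 W=1 U=1 S=0
  [2] read 0x1F idx=4: raw=0x21007 flags P=1 W=1 U=1 S=0
  → PA=0x2185B  (3 entries read)
#1 VA=0x383A00189 (r,kernel):
  [0] read 0x19 idx=14: raw=0x22007 flags P=1 W=1 U=1 S=0
  [1] read 0x22 idx=29: raw=0x24007 flags P=1 W=1 U=1 S=0
  [2] read 0x24 idx=0: raw=0x25007 flags P=1 W=1 U=1 S=0
  → PA=0x25189  (3 entries read)
#2 VA=0x783E0386C (r,kernel):
  [0] read 0x19 idx=30: raw=0x26007 flags P=1 W=1 U=1 S=0
  [1] read 0x26 idx=31: raw=0x29007 flags P=1 W=1 U=1 S=0
  [2] read 0x29 idx=3: raw=0x2A007 flags P=1 W=1 U=1 S=0
  → PA=0x2A86C  (3 entries read)
#3 VA=0x4101B396 (r,kernel):
  [0] read 0x19 idx=1: raw=0x2D007 flags P=1 W=1 U=1 S=0
  [1] read 0x2D idx=8: raw=0x2E007 flags P=1 W=1 U=1 S=0
  [2] read 0x2E idx=27: raw=0x30007 flags P=1 W=1 U=1 S=0
  → PA=0x30396  (3 entries read)

Access #1 fault: NONE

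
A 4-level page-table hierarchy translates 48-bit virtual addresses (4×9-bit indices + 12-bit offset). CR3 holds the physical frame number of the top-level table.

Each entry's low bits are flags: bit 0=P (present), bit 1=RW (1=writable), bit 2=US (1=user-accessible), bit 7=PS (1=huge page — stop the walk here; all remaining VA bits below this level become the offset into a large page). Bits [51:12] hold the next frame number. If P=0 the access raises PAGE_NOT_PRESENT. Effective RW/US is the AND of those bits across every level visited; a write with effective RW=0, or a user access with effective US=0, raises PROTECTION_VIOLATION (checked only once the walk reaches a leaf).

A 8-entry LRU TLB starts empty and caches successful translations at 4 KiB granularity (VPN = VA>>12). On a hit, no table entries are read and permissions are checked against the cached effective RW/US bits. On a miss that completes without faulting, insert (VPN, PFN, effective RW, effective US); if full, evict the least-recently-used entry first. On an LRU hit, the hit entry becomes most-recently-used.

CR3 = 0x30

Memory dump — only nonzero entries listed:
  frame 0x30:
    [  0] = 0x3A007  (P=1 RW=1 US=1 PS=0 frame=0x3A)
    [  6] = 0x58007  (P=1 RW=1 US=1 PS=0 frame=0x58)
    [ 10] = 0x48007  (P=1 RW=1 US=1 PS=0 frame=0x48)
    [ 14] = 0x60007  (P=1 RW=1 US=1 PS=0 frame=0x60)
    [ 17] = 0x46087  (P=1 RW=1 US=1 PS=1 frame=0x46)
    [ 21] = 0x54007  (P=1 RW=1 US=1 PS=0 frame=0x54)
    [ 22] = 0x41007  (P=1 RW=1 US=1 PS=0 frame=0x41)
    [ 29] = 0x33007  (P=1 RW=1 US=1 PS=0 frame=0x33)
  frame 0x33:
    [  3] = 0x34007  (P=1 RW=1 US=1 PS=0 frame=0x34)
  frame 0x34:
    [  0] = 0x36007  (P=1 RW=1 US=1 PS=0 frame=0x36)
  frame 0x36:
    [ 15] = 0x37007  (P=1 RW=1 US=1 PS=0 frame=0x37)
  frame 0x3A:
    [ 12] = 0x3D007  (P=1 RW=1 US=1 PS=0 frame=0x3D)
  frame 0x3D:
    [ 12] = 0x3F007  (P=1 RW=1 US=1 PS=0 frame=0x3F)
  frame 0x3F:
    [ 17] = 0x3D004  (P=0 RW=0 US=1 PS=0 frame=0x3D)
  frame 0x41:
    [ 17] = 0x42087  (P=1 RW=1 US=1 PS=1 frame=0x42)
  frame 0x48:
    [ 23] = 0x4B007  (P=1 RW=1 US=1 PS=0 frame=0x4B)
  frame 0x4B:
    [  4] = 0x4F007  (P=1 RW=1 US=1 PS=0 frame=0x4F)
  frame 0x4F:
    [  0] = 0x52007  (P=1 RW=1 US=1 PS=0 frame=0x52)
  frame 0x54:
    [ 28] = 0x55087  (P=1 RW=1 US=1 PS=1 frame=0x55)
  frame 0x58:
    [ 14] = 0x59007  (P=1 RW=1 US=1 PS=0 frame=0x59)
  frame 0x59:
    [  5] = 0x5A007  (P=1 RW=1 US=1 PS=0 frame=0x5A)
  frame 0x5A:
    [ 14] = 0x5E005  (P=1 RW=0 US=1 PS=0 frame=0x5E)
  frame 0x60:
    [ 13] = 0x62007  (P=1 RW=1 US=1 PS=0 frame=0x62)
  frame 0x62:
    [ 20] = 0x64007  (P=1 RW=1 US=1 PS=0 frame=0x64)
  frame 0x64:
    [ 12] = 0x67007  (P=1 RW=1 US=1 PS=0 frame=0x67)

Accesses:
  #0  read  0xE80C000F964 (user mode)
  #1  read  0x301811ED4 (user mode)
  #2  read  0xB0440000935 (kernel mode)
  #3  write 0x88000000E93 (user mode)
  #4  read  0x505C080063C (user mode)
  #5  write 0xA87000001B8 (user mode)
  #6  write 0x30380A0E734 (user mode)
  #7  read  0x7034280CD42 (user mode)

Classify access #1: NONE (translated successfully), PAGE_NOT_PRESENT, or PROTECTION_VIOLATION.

Per-access translation:
#0 VA=0xE80C000F964 (r,user):
  L0: frame=0x30 idx=29 entry=0x33007 [P=1 RW=1 US=1 PS=0]
  L1: frame=0x33 idx=3 entry=0x34007 [P=1 RW=1 US=1 PS=0]
  L2: frame=0x34 idx=0 entry=0x36007 [P=1 RW=1 US=1 PS=0]
  L3: frame=0x36 idx=15 entry=0x37007 [P=1 RW=1 US=1 PS=0]
  ⇒ phys 0x37964  [4 reads]
#1 VA=0x301811ED4 (r,user):
  L0: frame=0x30 idx=0 entry=0x3A007 [P=1 RW=1 US=1 PS=0]
  L1: frame=0x3A idx=12 entry=0x3D007 [P=1 RW=1 US=1 PS=0]
  L2: frame=0x3D idx=12 entry=0x3F007 [P=1 RW=1 US=1 PS=0]
  L3: frame=0x3F idx=17 entry=0x3D004 [P=0 RW=0 US=1 PS=0]
  → PAGE_NOT_PRESENT  (4 entries read)
#2 VA=0xB0440000935 (r,kernel):
  L0: frame=0x30 idx=22 entry=0x41007 [P=1 RW=1 US=1 PS=0]
  L1: frame=0x41 idx=17 entry=0x42087 [P=1 RW=1 US=1 PS=1]
  ⇒ phys 0x42935 (huge @L1)  [2 reads]
#3 VA=0x88000000E93 (w,user):
  L0: frame=0x30 idx=17 entry=0x46087 [P=1 RW=1 US=1 PS=1]
  ⇒ phys 0x46E93 (huge @L0)  [1 reads]
#4 VA=0x505C080063C (r,user):
  L0: frame=0x30 idx=10 entry=0x48007 [P=1 RW=1 US=1 PS=0]
  L1: frame=0x48 idx=23 entry=0x4B007 [P=1 RW=1 US=1 PS=0]
  L2: frame=0x4B idx=4 entry=0x4F007 [P=1 RW=1 US=1 PS=0]
  L3: frame=0x4F idx=0 entry=0x52007 [P=1 RW=1 US=1 PS=0]
  ⇒ phys 0x5263C  [4 reads]
#5 VA=0xA87000001B8 (w,user):
  L0: frame=0x30 idx=21 entry=0x54007 [P=1 RW=1 US=1 PS=0]
  L1: frame=0x54 idx=28 entry=0x55087 [P=1 RW=1 US=1 PS=1]
  ⇒ phys 0x551B8 (huge @L1)  [2 reads]
#6 VA=0x30380A0E734 (w,user):
  L0: frame=0x30 idx=6 entry=0x58007 [P=1 RW=1 US=1 PS=0]
  L1: frame=0x58 idx=14 entry=0x59007 [P=1 RW=1 US=1 PS=0]
  L2: frame=0x59 idx=5 entry=0x5A007 [P=1 RW=1 US=1 PS=0]
  L3: frame=0x5A idx=14 entry=0x5E005 [P=1 RW=0 US=1 PS=0]
  → PROTECTION_VIOLATION  (4 entries read)
#7 VA=0x7034280CD42 (r,user):
  L0: frame=0x30 idx=14 entry=0x60007 [P=1 RW=1 US=1 PS=0]
  L1: frame=0x60 idx=13 entry=0x62007 [P=1 RW=1 US=1 PS=0]
  L2: frame=0x62 idx=20 entry=0x64007 [P=1 RW=1 US=1 PS=0]
  L3: frame=0x64 idx=12 entry=0x67007 [P=1 RW=1 US=1 PS=0]
  ⇒ phys 0x67D42  [4 reads]

Access #1 fault: PAGE_NOT_PRESENT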